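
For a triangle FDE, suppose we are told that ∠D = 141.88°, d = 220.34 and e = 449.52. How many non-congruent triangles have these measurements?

0

e·sin D = 449.52·sin(141.88°) ≈ 277.5.
Since ∠D is not acute, a triangle exists only if d > e; here d ≤ e, so there is no triangle.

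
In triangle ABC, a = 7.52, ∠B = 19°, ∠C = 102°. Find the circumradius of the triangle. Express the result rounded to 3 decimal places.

The third angle is ∠A = 180° − ∠B − ∠C = 59.00°.
Law of sines: b = a·sin B/sin A ≈ 2.8562.
Law of sines: c = a·sin C/sin A ≈ 8.5814.
Circumradius = a/(2 sin A) ≈ 4.3865.

4.387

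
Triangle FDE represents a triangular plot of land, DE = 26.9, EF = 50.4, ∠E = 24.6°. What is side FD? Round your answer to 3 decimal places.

28.255

By the law of cosines, FD² = DE² + EF² − 2·DE·EF·cos E = 798.36, so FD ≈ 28.255.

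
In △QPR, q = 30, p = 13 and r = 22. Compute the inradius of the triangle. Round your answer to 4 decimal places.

3.9686

Semiperimeter s = (30 + 13 + 22)/2 = 32.5.
Heron's formula: area = √(32.5·2.5·19.5·10.5) ≈ 128.98.
Inradius = area/s = 128.98/32.5 ≈ 3.9686.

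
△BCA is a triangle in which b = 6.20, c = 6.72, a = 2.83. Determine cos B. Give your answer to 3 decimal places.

0.387

By the law of cosines, cos B = (c² + a² − b²) / (2·c·a) ≈ 0.38720, so ∠B ≈ 67.22°.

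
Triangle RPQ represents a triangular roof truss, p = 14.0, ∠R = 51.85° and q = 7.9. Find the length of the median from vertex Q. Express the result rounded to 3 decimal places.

m_Q ≈ 11.970

By the law of cosines, r² = p² + q² − 2·p·q·cos R = 121.77, so r ≈ 11.035.
Median from Q: ½√(2·r² + 2·p² − q²) ≈ 11.97.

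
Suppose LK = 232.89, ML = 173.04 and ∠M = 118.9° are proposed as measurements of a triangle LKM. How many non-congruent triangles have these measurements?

1

ML·sin M = 173.04·sin(118.9°) ≈ 151.5.
Since ∠M is not acute, a triangle exists only if LK > ML; here LK > ML, so there is exactly one triangle.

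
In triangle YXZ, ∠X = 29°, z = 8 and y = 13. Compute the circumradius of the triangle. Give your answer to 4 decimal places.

By the law of cosines, x² = z² + y² − 2·z·y·cos X = 51.079, so x ≈ 7.147.
Area = ½·z·y·sin X ≈ 25.21.
Circumradius = x/(2 sin X) ≈ 7.3709.

R ≈ 7.3709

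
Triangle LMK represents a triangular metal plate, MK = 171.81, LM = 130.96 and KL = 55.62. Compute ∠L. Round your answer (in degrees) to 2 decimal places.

∠L ≈ 129.54°

By the law of cosines, cos L = (KL² + LM² − MK²) / (2·KL·LM) ≈ -0.63664, so ∠L ≈ 129.54°.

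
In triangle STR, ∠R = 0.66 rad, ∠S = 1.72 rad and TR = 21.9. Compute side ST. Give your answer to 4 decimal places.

The third angle is ∠T = π − ∠R − ∠S = 0.762 rad.
Law of sines: ST = TR·sin R/sin S ≈ 13.578.

13.5781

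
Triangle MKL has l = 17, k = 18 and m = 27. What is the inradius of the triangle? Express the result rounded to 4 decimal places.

r ≈ 4.8460

Semiperimeter s = (27 + 18 + 17)/2 = 31.
Heron's formula: area = √(31·4·13·14) ≈ 150.23.
Inradius = area/s = 150.23/31 ≈ 4.846.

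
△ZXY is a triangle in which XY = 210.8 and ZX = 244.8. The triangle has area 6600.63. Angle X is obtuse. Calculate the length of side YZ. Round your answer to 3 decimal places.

From area = ½·ZX·XY·sin X, we get sin X = 2·area/(ZX·XY) ≈ 0.25582.
Taking the obtuse solution, ∠X ≈ 165.18°.
Law of cosines then gives YZ ≈ 451.82.

451.815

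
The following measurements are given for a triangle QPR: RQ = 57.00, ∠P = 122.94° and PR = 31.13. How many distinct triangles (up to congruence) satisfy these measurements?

1

PR·sin P = 31.13·sin(122.94°) ≈ 26.13.
Since ∠P is not acute, a triangle exists only if RQ > PR; here RQ > PR, so there is exactly one triangle.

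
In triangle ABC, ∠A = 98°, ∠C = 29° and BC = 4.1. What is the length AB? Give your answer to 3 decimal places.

The third angle is ∠B = 180° − ∠C − ∠A = 53.00°.
Law of sines: AB = BC·sin C/sin A ≈ 2.0073.

2.007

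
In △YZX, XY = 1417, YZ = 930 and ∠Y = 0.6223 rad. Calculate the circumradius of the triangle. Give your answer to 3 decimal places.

By the law of cosines, ZX² = XY² + YZ² − 2·XY·YZ·cos Y = 7.3124e+05, so ZX ≈ 855.13.
Area = ½·XY·YZ·sin Y ≈ 3.8408e+05.
Circumradius = ZX/(2 sin Y) ≈ 733.5.

R ≈ 733.504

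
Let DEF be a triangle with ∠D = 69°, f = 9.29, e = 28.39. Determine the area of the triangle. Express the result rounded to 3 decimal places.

area ≈ 123.113

Area = ½·e·f·sin D ≈ 123.11.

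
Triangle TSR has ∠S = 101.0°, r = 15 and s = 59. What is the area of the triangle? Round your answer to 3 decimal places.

399.554

Law of sines: sin R = r·sin S/s ≈ 0.24957.
Since s ≥ r, only the acute value applies: ∠R ≈ 14.45°.
Then ∠T = 180° − ∠S − ∠R ≈ 64.55°.
Law of sines gives t = s·sin T/sin S ≈ 54.271.
Area = ½·s·r·sin T ≈ 399.55.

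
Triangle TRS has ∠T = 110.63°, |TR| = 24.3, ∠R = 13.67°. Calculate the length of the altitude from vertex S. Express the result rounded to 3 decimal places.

6.506

The third angle is ∠S = 180° − ∠T − ∠R = 55.70°.
Law of sines: |RS| = |TR|·sin T/sin S ≈ 27.529.
Law of sines: |ST| = |TR|·sin R/sin S ≈ 6.9517.
Area = ½·|TR|·|RS|·sin R ≈ 79.047.
The altitude from S has length 2·area/|TR| ≈ 6.5059.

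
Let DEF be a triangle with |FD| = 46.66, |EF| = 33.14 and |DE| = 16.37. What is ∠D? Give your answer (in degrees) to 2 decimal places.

By the law of cosines, cos D = (|FD|² + |DE|² − |EF|²) / (2·|FD|·|DE|) ≈ 0.88166, so ∠D ≈ 28.16°.

∠D ≈ 28.16°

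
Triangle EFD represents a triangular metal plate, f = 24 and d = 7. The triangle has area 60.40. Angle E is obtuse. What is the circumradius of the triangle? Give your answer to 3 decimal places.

R ≈ 20.374

From area = ½·f·d·sin E, we get sin E = 2·area/(f·d) ≈ 0.71905.
Taking the obtuse solution, ∠E ≈ 134.02°.
Law of cosines then gives e ≈ 29.3.
Circumradius = e/(2 sin E) ≈ 20.374.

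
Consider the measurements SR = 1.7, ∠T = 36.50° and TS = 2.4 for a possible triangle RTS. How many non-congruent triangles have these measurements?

2

TS·sin T = 2.4·sin(36.50°) ≈ 1.428.
Since TS sin T < SR < TS (1.428 < 1.7 < 2.4), two triangles exist.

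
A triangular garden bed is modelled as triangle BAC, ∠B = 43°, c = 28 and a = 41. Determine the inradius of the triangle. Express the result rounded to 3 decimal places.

By the law of cosines, b² = a² + c² − 2·a·c·cos B = 785.81, so b ≈ 28.032.
Area = ½·a·c·sin B ≈ 391.47.
Semiperimeter s = (28.032+41+28)/2 = 48.516.
Inradius = area/s = 391.47/48.516 ≈ 8.0688.

8.069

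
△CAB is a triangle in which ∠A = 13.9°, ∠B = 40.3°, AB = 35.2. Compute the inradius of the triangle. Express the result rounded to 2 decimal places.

r ≈ 3.22

The third angle is ∠C = 180° − ∠A − ∠B = 125.80°.
Law of sines: BC = AB·sin A/sin C ≈ 10.426.
Law of sines: CA = AB·sin B/sin C ≈ 28.071.
Area = ½·AB·BC·sin B ≈ 118.68.
Semiperimeter s = (35.2+10.426+28.071)/2 = 36.848.
Inradius = area/s = 118.68/36.848 ≈ 3.2209.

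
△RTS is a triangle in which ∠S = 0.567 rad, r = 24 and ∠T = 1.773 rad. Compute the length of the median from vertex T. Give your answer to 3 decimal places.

m_T ≈ 13.462

The third angle is ∠R = π − ∠T − ∠S = 0.802 rad.
Law of sines: t = r·sin T/sin R ≈ 32.724.
Law of sines: s = r·sin S/sin R ≈ 17.942.
Median from T: ½√(2·s² + 2·r² − t²) ≈ 13.462.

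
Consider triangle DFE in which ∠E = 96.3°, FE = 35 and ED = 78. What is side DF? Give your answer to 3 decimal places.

By the law of cosines, DF² = FE² + ED² − 2·FE·ED·cos E = 7908.1, so DF ≈ 88.928.

88.928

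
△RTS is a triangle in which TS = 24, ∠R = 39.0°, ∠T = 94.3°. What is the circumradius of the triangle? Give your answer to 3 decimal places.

The third angle is ∠S = 180° − ∠R − ∠T = 46.70°.
Law of sines: SR = TS·sin T/sin R ≈ 38.029.
Law of sines: RT = TS·sin S/sin R ≈ 27.755.
Circumradius = TS/(2 sin R) ≈ 19.068.

19.068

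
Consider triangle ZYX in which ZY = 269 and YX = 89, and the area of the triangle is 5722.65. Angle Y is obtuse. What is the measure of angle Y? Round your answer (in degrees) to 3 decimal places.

From area = ½·ZY·YX·sin Y, we get sin Y = 2·area/(ZY·YX) ≈ 0.47806.
Taking the obtuse solution, ∠Y ≈ 151.44°.

∠Y ≈ 151.441°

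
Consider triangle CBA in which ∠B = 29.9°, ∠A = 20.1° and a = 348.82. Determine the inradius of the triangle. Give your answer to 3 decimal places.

r ≈ 82.827

The third angle is ∠C = 180° − ∠B − ∠A = 130.00°.
Law of sines: c = a·sin C/sin A ≈ 777.55.
Law of sines: b = a·sin B/sin A ≈ 505.97.
Area = ½·a·c·sin B ≈ 67601.
Semiperimeter s = (777.55+505.97+348.82)/2 = 816.17.
Inradius = area/s = 67601/816.17 ≈ 82.827.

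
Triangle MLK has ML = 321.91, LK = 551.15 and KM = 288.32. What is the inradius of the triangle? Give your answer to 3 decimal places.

62.039

Semiperimeter s = (551.15 + 288.32 + 321.91)/2 = 580.69.
Heron's formula: area = √(580.69·29.54·292.37·258.78) ≈ 36025.
Inradius = area/s = 36025/580.69 ≈ 62.039.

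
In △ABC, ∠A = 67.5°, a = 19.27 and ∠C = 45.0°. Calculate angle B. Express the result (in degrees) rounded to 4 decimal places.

The third angle is ∠B = 180° − ∠C − ∠A = 67.50°.

∠B ≈ 67.5000°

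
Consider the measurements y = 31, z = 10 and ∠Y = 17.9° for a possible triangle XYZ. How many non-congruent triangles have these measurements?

1

z·sin Y = 10·sin(17.9°) ≈ 3.074.
Since y ≥ z, exactly one triangle exists.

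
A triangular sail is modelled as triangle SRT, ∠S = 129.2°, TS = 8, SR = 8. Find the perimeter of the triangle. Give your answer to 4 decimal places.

perimeter ≈ 30.4534

By the law of cosines, RT² = TS² + SR² − 2·TS·SR·cos S = 208.9, so RT ≈ 14.453.
Semiperimeter s = (14.453+8+8)/2 = 15.227.
Perimeter = 14.453 + 8 + 8 = 30.453.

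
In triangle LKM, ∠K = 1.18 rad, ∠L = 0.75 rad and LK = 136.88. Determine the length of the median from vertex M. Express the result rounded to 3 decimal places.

m_M ≈ 97.058

The third angle is ∠M = π − ∠L − ∠K = 1.212 rad.
Law of sines: KM = LK·sin L/sin M ≈ 99.664.
Law of sines: ML = LK·sin K/sin M ≈ 135.19.
Median from M: ½√(2·KM² + 2·ML² − LK²) ≈ 97.058.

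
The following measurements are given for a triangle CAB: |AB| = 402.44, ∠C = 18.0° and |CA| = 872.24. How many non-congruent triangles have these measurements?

2

|CA|·sin C = 872.24·sin(18.0°) ≈ 269.5.
Since |CA| sin C < |AB| < |CA| (269.5 < 402.44 < 872.24), two triangles exist.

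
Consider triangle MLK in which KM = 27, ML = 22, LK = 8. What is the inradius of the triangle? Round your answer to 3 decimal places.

Semiperimeter s = (8 + 27 + 22)/2 = 28.5.
Heron's formula: area = √(28.5·20.5·1.5·6.5) ≈ 75.475.
Inradius = area/s = 75.475/28.5 ≈ 2.6482.

r ≈ 2.648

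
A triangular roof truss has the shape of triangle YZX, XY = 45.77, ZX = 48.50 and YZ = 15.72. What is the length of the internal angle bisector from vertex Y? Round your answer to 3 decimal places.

16.489

By the law of cosines, cos Y = (XY² + YZ² − ZX²) / (2·XY·YZ) ≈ -0.00712, so ∠Y ≈ 90.41°.
The bisector from Y has length 2·XY·YZ·cos(∠Y/2)/(XY+YZ) ≈ 16.489.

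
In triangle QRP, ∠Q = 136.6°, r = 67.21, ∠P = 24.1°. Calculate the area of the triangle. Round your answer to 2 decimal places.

The third angle is ∠R = 180° − ∠P − ∠Q = 19.30°.
Law of sines: q = r·sin Q/sin R ≈ 139.72.
Law of sines: p = r·sin P/sin R ≈ 83.034.
Area = ½·r·q·sin P ≈ 1917.2.

area ≈ 1917.22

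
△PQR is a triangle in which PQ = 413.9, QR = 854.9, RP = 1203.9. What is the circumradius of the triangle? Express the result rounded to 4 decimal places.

By the law of cosines, cos P = (RP² + PQ² − QR²) / (2·RP·PQ) ≈ 0.89288, so ∠P ≈ 26.76°.
Circumradius = QR/(2 sin P) ≈ 949.27.

949.2695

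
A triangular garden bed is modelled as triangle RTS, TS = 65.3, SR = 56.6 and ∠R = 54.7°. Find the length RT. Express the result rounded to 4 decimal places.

78.8615

Law of sines: sin T = SR·sin R/TS ≈ 0.70740.
Since TS ≥ SR, only the acute value applies: ∠T ≈ 45.02°.
Then ∠S = 180° − ∠R − ∠T ≈ 80.28°.
Law of sines gives RT = TS·sin S/sin R ≈ 78.861.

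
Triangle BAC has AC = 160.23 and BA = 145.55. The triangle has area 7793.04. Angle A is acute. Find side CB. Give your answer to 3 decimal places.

From area = ½·BA·AC·sin A, we get sin A = 2·area/(BA·AC) ≈ 0.66831.
Taking the acute solution, ∠A ≈ 41.94°.
Law of cosines then gives CB ≈ 110.28.

110.280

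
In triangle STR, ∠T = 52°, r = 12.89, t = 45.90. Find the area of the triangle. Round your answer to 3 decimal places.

Law of sines: sin R = r·sin T/t ≈ 0.22130.
Since t ≥ r, only the acute value applies: ∠R ≈ 12.79°.
Then ∠S = 180° − ∠T − ∠R ≈ 115.21°.
Law of sines gives s = t·sin S/sin T ≈ 52.698.
Area = ½·t·r·sin S ≈ 267.64.

area ≈ 267.638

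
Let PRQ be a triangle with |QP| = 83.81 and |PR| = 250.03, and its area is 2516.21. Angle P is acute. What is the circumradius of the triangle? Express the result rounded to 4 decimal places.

From area = ½·|QP|·|PR|·sin P, we get sin P = 2·area/(|QP|·|PR|) ≈ 0.24015.
Taking the acute solution, ∠P ≈ 0.2425 rad.
Law of cosines then gives |RQ| ≈ 169.87.
Circumradius = |RQ|/(2 sin P) ≈ 353.67.

353.6682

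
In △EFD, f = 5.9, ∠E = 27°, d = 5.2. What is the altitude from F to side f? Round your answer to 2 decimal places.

h_F ≈ 2.36

By the law of cosines, e² = f² + d² − 2·f·d·cos E = 7.1778, so e ≈ 2.6791.
Area = ½·f·d·sin E ≈ 6.9642.
The altitude from F has length 2·area/f ≈ 2.3608.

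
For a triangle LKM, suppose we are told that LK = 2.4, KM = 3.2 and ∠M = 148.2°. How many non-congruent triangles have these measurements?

0

KM·sin M = 3.2·sin(148.2°) ≈ 1.686.
Since ∠M is not acute, a triangle exists only if LK > KM; here LK ≤ KM, so there is no triangle.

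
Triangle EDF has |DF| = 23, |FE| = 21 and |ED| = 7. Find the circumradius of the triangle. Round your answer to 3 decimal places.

R ≈ 11.603

By the law of cosines, cos E = (|FE|² + |ED|² − |DF|²) / (2·|FE|·|ED|) ≈ -0.13265, so ∠E ≈ 97.62°.
Circumradius = |DF|/(2 sin E) ≈ 11.603.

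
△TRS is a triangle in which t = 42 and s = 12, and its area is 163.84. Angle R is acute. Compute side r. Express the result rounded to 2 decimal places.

From area = ½·s·t·sin R, we get sin R = 2·area/(s·t) ≈ 0.65016.
Taking the acute solution, ∠R ≈ 40.55°.
Law of cosines then gives r ≈ 33.795.

33.80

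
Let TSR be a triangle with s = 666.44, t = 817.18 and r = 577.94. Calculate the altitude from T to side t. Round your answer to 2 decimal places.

466.47

Semiperimeter p = (817.18 + 666.44 + 577.94)/2 = 1030.8.
Heron's formula: area = √(1030.8·213.6·364.34·452.84) ≈ 1.9059e+05.
The altitude from T has length 2·area/t ≈ 466.47.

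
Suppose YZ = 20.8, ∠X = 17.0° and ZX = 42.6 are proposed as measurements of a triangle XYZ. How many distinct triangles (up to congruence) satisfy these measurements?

2

ZX·sin X = 42.6·sin(17.0°) ≈ 12.46.
Since ZX sin X < YZ < ZX (12.46 < 20.8 < 42.6), two triangles exist.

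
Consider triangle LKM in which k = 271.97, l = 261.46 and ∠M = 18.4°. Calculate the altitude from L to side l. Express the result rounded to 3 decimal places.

By the law of cosines, m² = l² + k² − 2·l·k·cos M = 7381.2, so m ≈ 85.914.
Area = ½·l·k·sin M ≈ 11223.
The altitude from L has length 2·area/l ≈ 85.847.

85.847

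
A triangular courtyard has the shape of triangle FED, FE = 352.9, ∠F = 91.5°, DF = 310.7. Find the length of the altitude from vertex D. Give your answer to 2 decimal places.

By the law of cosines, ED² = DF² + FE² − 2·DF·FE·cos F = 2.2681e+05, so ED ≈ 476.25.
Area = ½·DF·FE·sin F ≈ 54804.
The altitude from D has length 2·area/FE ≈ 310.59.

310.59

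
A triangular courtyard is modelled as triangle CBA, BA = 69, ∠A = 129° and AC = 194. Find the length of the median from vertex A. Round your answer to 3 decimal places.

By the law of cosines, CB² = BA² + AC² − 2·BA·AC·cos A = 59245, so CB ≈ 243.4.
Median from A: ½√(2·BA² + 2·AC² − CB²) ≈ 79.92.

79.920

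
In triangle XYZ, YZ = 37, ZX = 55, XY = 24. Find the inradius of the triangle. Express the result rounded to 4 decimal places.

Semiperimeter s = (37 + 55 + 24)/2 = 58.
Heron's formula: area = √(58·21·3·34) ≈ 352.47.
Inradius = area/s = 352.47/58 ≈ 6.0771.

r ≈ 6.0771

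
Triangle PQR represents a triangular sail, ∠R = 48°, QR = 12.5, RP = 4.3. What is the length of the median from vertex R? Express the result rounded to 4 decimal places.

7.8529

By the law of cosines, PQ² = QR² + RP² − 2·QR·RP·cos R = 102.81, so PQ ≈ 10.139.
Median from R: ½√(2·QR² + 2·RP² − PQ²) ≈ 7.8529.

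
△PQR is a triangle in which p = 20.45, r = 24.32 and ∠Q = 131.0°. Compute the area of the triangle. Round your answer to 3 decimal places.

187.675

Area = ½·r·p·sin Q ≈ 187.68.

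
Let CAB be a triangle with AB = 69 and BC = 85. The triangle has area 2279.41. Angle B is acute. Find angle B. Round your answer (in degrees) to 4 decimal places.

From area = ½·AB·BC·sin B, we get sin B = 2·area/(AB·BC) ≈ 0.77729.
Taking the acute solution, ∠B ≈ 51.01°.

∠B ≈ 51.0133°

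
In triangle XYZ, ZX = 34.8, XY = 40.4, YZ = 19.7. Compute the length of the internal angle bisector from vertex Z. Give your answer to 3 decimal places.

By the law of cosines, cos Z = (YZ² + ZX² − XY²) / (2·YZ·ZX) ≈ -0.02409, so ∠Z ≈ 91.38°.
The bisector from Z has length 2·YZ·ZX·cos(∠Z/2)/(YZ+ZX) ≈ 17.574.

t_Z ≈ 17.574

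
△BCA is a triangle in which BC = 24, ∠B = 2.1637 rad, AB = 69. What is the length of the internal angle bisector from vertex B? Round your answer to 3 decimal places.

By the law of cosines, CA² = AB² + BC² − 2·AB·BC·cos B = 7187.7, so CA ≈ 84.78.
The bisector from B has length 2·AB·BC·cos(∠B/2)/(AB+BC) ≈ 16.727.

16.727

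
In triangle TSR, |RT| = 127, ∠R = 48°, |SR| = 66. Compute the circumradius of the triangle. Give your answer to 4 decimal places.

By the law of cosines, |TS|² = |SR|² + |RT|² − 2·|SR|·|RT|·cos R = 9267.7, so |TS| ≈ 96.269.
Area = ½·|SR|·|RT|·sin R ≈ 3114.5.
Circumradius = |TS|/(2 sin R) ≈ 64.771.

64.7713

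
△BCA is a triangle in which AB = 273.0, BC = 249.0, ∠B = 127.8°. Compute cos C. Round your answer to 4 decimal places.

By the law of cosines, CA² = AB² + BC² − 2·AB·BC·cos B = 2.1986e+05, so CA ≈ 468.89.
Law of cosines again: cos C = (BC² + CA² − AB²)/(2·BC·CA) ≈ 0.88789, so ∠C ≈ 27.39°.

0.8879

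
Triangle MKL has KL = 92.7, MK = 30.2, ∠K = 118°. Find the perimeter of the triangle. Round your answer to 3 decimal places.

By the law of cosines, LM² = MK² + KL² − 2·MK·KL·cos K = 12134, so LM ≈ 110.15.
Semiperimeter s = (92.7+110.15+30.2)/2 = 116.53.
Perimeter = 92.7 + 110.15 + 30.2 = 233.05.

perimeter ≈ 233.054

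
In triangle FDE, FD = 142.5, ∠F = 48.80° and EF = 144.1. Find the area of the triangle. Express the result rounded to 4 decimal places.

Area = ½·EF·FD·sin F ≈ 7725.1.

area ≈ 7725.1379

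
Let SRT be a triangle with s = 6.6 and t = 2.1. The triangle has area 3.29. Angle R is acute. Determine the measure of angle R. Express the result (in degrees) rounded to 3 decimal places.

∠R ≈ 28.343°

From area = ½·t·s·sin R, we get sin R = 2·area/(t·s) ≈ 0.47475.
Taking the acute solution, ∠R ≈ 28.34°.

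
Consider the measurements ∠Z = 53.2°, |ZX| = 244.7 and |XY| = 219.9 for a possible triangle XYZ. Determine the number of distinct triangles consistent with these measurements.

|ZX|·sin Z = 244.7·sin(53.2°) ≈ 195.9.
Since |ZX| sin Z < |XY| < |ZX| (195.9 < 219.9 < 244.7), two triangles exist.

2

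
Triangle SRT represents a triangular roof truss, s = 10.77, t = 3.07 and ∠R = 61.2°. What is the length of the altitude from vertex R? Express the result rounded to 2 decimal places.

3.00

By the law of cosines, r² = t² + s² − 2·t·s·cos R = 93.56, so r ≈ 9.6727.
Area = ½·t·s·sin R ≈ 14.487.
The altitude from R has length 2·area/r ≈ 2.9955.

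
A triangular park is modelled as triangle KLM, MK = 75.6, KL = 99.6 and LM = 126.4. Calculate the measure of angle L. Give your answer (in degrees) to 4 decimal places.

∠L ≈ 36.7230°

By the law of cosines, cos L = (KL² + LM² − MK²) / (2·KL·LM) ≈ 0.80154, so ∠L ≈ 36.72°.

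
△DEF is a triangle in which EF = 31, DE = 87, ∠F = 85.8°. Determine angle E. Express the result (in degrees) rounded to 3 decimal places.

∠E ≈ 73.384°

Law of sines: sin D = EF·sin F/DE ≈ 0.35536.
Since DE ≥ EF, only the acute value applies: ∠D ≈ 20.82°.
Then ∠E = 180° − ∠F − ∠D ≈ 73.38°.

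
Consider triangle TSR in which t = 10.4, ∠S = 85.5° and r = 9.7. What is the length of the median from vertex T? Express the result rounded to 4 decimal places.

By the law of cosines, s² = r² + t² − 2·r·t·cos S = 186.42, so s ≈ 13.654.
Median from T: ½√(2·s² + 2·r² − t²) ≈ 10.64.

m_T ≈ 10.6403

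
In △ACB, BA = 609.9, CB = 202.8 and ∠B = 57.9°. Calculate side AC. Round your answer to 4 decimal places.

By the law of cosines, AC² = CB² + BA² − 2·CB·BA·cos B = 2.8165e+05, so AC ≈ 530.71.

530.7079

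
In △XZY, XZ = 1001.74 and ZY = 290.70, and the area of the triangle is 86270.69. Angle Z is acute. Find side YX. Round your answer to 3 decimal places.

786.650

From area = ½·XZ·ZY·sin Z, we get sin Z = 2·area/(XZ·ZY) ≈ 0.59251.
Taking the acute solution, ∠Z ≈ 0.634 rad.
Law of cosines then gives YX ≈ 786.65.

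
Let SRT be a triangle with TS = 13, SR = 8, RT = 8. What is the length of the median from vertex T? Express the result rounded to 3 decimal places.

m_T ≈ 10.025

Median from T: ½√(2·RT² + 2·TS² − SR²) ≈ 10.025.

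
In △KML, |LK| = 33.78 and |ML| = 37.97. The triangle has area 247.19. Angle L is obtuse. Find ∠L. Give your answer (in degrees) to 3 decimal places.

From area = ½·|ML|·|LK|·sin L, we get sin L = 2·area/(|ML|·|LK|) ≈ 0.38544.
Taking the obtuse solution, ∠L ≈ 157.33°.

∠L ≈ 157.329°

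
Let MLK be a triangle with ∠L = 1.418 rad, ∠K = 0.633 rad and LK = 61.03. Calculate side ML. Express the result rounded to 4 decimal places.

The third angle is ∠M = π − ∠L − ∠K = 1.091 rad.
Law of sines: ML = LK·sin K/sin M ≈ 40.707.

40.7072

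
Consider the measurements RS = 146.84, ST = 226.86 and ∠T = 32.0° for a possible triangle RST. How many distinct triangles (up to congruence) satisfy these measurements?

ST·sin T = 226.86·sin(32.0°) ≈ 120.2.
Since ST sin T < RS < ST (120.2 < 146.84 < 226.86), two triangles exist.

2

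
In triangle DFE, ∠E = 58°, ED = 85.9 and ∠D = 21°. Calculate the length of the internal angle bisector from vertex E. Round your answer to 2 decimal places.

t_E ≈ 40.19

The third angle is ∠F = 180° − ∠E − ∠D = 101.00°.
Law of sines: FE = ED·sin D/sin F ≈ 31.36.
Law of sines: DF = ED·sin E/sin F ≈ 74.211.
The bisector from E has length 2·FE·ED·cos(∠E/2)/(FE+ED) ≈ 40.185.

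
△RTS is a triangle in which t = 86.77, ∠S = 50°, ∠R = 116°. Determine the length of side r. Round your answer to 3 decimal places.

The third angle is ∠T = 180° − ∠S − ∠R = 14.00°.
Law of sines: r = t·sin R/sin T ≈ 322.37.

322.370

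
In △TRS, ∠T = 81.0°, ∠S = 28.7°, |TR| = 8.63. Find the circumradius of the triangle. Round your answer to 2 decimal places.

8.99

The third angle is ∠R = 180° − ∠S − ∠T = 70.30°.
Law of sines: |RS| = |TR|·sin T/sin S ≈ 17.75.
Law of sines: |ST| = |TR|·sin R/sin S ≈ 16.919.
Circumradius = |TR|/(2 sin S) ≈ 8.9854.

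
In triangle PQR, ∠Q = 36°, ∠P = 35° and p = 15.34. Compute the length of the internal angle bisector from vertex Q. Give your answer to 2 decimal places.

t_Q ≈ 18.16

The third angle is ∠R = 180° − ∠P − ∠Q = 109.00°.
Law of sines: q = p·sin Q/sin P ≈ 15.72.
Law of sines: r = p·sin R/sin P ≈ 25.287.
The bisector from Q has length 2·r·p·cos(∠Q/2)/(r+p) ≈ 18.161.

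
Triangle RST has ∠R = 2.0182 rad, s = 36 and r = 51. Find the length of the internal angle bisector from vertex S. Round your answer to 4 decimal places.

Law of sines: sin S = s·sin R/r ≈ 0.63640.
Since r ≥ s, only the acute value applies: ∠S ≈ 0.6898 rad.
Then ∠T = π − ∠R − ∠S ≈ 0.4336 rad.
Law of sines gives t = r·sin T/sin R ≈ 23.765.
The bisector from S has length 2·t·r·cos(∠S/2)/(t+r) ≈ 30.512.

t_S ≈ 30.5121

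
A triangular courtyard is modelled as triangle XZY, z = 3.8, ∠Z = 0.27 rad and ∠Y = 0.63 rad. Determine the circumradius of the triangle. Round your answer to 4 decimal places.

The third angle is ∠X = π − ∠Z − ∠Y = 2.242 rad.
Law of sines: x = z·sin X/sin Z ≈ 11.16.
Law of sines: y = z·sin Y/sin Z ≈ 8.3933.
Circumradius = z/(2 sin Z) ≈ 7.1233.

R ≈ 7.1233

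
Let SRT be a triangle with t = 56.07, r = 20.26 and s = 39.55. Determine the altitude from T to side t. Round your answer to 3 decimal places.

9.774

Semiperimeter p = (39.55 + 20.26 + 56.07)/2 = 57.94.
Heron's formula: area = √(57.94·18.39·37.68·1.87) ≈ 274.
The altitude from T has length 2·area/t ≈ 9.7736.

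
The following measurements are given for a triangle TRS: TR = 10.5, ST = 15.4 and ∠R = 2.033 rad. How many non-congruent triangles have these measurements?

TR·sin R = 10.5·sin(2.033 rad) ≈ 9.398.
Since ∠R is not acute, a triangle exists only if ST > TR; here ST > TR, so there is exactly one triangle.

1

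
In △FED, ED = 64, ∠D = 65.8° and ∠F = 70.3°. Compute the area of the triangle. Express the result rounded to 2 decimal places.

The third angle is ∠E = 180° − ∠D − ∠F = 43.90°.
Law of sines: DF = ED·sin E/sin F ≈ 47.137.
Law of sines: FE = ED·sin D/sin F ≈ 62.005.
Area = ½·ED·DF·sin D ≈ 1375.8.

1375.82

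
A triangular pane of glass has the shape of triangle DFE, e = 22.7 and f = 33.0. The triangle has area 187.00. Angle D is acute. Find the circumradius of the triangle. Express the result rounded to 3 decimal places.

R ≈ 17.524

From area = ½·f·e·sin D, we get sin D = 2·area/(f·e) ≈ 0.49927.
Taking the acute solution, ∠D ≈ 29.95°.
Law of cosines then gives d ≈ 17.498.
Circumradius = d/(2 sin D) ≈ 17.524.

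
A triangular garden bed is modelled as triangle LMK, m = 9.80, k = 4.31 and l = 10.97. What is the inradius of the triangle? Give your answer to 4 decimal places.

r ≈ 1.6803

Semiperimeter s = (10.97 + 9.8 + 4.31)/2 = 12.54.
Heron's formula: area = √(12.54·1.57·2.74·8.23) ≈ 21.07.
Inradius = area/s = 21.07/12.54 ≈ 1.6803.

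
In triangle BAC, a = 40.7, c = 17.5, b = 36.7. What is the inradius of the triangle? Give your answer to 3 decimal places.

r ≈ 6.768

Semiperimeter s = (36.7 + 40.7 + 17.5)/2 = 47.45.
Heron's formula: area = √(47.45·10.75·6.75·29.95) ≈ 321.12.
Inradius = area/s = 321.12/47.45 ≈ 6.7676.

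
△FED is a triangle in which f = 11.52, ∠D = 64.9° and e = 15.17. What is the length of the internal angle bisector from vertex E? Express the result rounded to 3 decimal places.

By the law of cosines, d² = f² + e² − 2·f·e·cos D = 214.57, so d ≈ 14.648.
Law of cosines again: cos E = (d² + f² − e²)/(2·d·f) ≈ 0.34713, so ∠E ≈ 69.69°.
The bisector from E has length 2·d·f·cos(∠E/2)/(d+f) ≈ 10.585.

10.585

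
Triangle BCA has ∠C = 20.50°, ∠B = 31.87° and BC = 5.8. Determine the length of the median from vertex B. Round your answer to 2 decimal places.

The third angle is ∠A = 180° − ∠B − ∠C = 127.63°.
Law of sines: CA = BC·sin B/sin A ≈ 3.8668.
Law of sines: AB = BC·sin C/sin A ≈ 2.5647.
Median from B: ½√(2·AB² + 2·BC² − CA²) ≈ 4.0461.

4.05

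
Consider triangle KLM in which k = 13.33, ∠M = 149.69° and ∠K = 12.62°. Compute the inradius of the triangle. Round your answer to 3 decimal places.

1.990

The third angle is ∠L = 180° − ∠M − ∠K = 17.69°.
Law of sines: l = k·sin L/sin K ≈ 18.539.
Law of sines: m = k·sin M/sin K ≈ 30.791.
Area = ½·k·l·sin M ≈ 62.36.
Semiperimeter s = (13.33+18.539+30.791)/2 = 31.33.
Inradius = area/s = 62.36/31.33 ≈ 1.9904.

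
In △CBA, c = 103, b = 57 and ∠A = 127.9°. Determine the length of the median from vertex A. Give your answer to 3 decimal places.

40.759

By the law of cosines, a² = c² + b² − 2·c·b·cos A = 21071, so a ≈ 145.16.
Median from A: ½√(2·c² + 2·b² − a²) ≈ 40.759.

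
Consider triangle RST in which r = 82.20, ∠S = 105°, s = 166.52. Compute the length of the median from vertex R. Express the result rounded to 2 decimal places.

141.42

Law of sines: sin R = r·sin S/s ≈ 0.47681.
Since s ≥ r, only the acute value applies: ∠R ≈ 28.48°.
Then ∠T = 180° − ∠S − ∠R ≈ 46.52°.
Law of sines gives t = s·sin T/sin S ≈ 125.1.
Median from R: ½√(2·s² + 2·t² − r²) ≈ 141.42.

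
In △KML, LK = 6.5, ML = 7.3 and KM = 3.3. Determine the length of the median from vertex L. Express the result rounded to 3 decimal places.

Median from L: ½√(2·ML² + 2·LK² − KM²) ≈ 6.7117.

6.712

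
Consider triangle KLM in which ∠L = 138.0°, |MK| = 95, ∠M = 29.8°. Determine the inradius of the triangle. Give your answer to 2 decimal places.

The third angle is ∠K = 180° − ∠L − ∠M = 12.20°.
Law of sines: |LM| = |MK|·sin K/sin L ≈ 30.003.
Law of sines: |KL| = |MK|·sin M/sin L ≈ 70.558.
Area = ½·|MK|·|LM|·sin M ≈ 708.26.
Semiperimeter s = (30.003+95+70.558)/2 = 97.78.
Inradius = area/s = 708.26/97.78 ≈ 7.2433.

7.24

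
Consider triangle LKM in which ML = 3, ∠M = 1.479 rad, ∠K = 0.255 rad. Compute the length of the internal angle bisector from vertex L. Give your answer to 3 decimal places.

3.650

The third angle is ∠L = π − ∠K − ∠M = 1.408 rad.
Law of sines: KM = ML·sin L/sin K ≈ 11.735.
Law of sines: LK = ML·sin M/sin K ≈ 11.843.
The bisector from L has length 2·ML·LK·cos(∠L/2)/(ML+LK) ≈ 3.6498.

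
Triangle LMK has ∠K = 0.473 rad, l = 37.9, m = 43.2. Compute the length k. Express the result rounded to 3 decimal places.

By the law of cosines, k² = l² + m² − 2·l·m·cos K = 387.62, so k ≈ 19.688.

19.688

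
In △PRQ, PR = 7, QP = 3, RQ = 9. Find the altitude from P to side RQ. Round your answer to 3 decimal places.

Semiperimeter s = (9 + 3 + 7)/2 = 9.5.
Heron's formula: area = √(9.5·0.5·6.5·2.5) ≈ 8.7856.
The altitude from P has length 2·area/RQ ≈ 1.9524.

h_P ≈ 1.952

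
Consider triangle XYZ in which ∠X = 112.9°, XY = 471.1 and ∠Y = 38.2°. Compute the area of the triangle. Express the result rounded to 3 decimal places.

The third angle is ∠Z = 180° − ∠X − ∠Y = 28.90°.
Law of sines: YZ = XY·sin X/sin Z ≈ 897.96.
Law of sines: ZX = XY·sin Y/sin Z ≈ 602.82.
Area = ½·XY·YZ·sin Y ≈ 1.308e+05.

130802.991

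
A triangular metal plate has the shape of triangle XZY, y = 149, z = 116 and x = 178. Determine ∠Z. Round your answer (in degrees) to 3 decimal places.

∠Z ≈ 40.343°

By the law of cosines, cos Z = (y² + x² − z²) / (2·y·x) ≈ 0.76218, so ∠Z ≈ 40.34°.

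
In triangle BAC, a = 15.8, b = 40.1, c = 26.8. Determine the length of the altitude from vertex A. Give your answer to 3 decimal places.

Semiperimeter s = (40.1 + 15.8 + 26.8)/2 = 41.35.
Heron's formula: area = √(41.35·1.25·25.55·14.55) ≈ 138.62.
The altitude from A has length 2·area/a ≈ 17.547.

17.547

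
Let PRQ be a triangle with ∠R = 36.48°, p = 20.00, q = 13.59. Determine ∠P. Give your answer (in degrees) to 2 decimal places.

By the law of cosines, r² = q² + p² − 2·q·p·cos R = 147.6, so r ≈ 12.149.
Law of cosines again: cos P = (r² + q² − p²)/(2·r·q) ≈ -0.20506, so ∠P ≈ 101.83°.

∠P ≈ 101.83°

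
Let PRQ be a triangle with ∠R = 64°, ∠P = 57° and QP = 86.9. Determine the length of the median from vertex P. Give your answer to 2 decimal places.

74.61

The third angle is ∠Q = 180° − ∠P − ∠R = 59.00°.
Law of sines: RQ = QP·sin P/sin R ≈ 81.087.
Law of sines: PR = QP·sin Q/sin R ≈ 82.875.
Median from P: ½√(2·QP² + 2·PR² − RQ²) ≈ 74.607.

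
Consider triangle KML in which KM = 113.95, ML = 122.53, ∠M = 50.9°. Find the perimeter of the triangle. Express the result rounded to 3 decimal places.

perimeter ≈ 338.396

By the law of cosines, LK² = KM² + ML² − 2·KM·ML·cos M = 10387, so LK ≈ 101.92.
Semiperimeter s = (122.53+101.92+113.95)/2 = 169.2.
Perimeter = 122.53 + 101.92 + 113.95 = 338.4.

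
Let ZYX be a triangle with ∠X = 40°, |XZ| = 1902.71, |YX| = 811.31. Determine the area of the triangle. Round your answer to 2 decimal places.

496131.65

Area = ½·|YX|·|XZ|·sin X ≈ 4.9613e+05.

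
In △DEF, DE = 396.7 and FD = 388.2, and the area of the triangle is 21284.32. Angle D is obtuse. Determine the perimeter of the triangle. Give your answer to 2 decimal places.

1562.12

From area = ½·FD·DE·sin D, we get sin D = 2·area/(FD·DE) ≈ 0.27642.
Taking the obtuse solution, ∠D ≈ 163.95°.
Law of cosines then gives EF ≈ 777.22.
Perimeter = 777.22 + 388.2 + 396.7 = 1562.1.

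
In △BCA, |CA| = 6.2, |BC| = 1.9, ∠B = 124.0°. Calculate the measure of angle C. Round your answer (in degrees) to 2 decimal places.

Law of sines: sin A = |BC|·sin B/|CA| ≈ 0.25406.
Since |CA| ≥ |BC|, only the acute value applies: ∠A ≈ 14.72°.
Then ∠C = 180° − ∠B − ∠A ≈ 41.28°.

41.28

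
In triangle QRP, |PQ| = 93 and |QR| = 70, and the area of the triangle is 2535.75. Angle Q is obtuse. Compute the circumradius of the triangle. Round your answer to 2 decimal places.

From area = ½·|PQ|·|QR|·sin Q, we get sin Q = 2·area/(|PQ|·|QR|) ≈ 0.77903.
Taking the obtuse solution, ∠Q ≈ 128.83°.
Law of cosines then gives |RP| ≈ 147.35.
Circumradius = |RP|/(2 sin Q) ≈ 94.573.

94.57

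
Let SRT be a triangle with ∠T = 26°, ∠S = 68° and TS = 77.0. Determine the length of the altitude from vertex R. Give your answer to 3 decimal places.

h_R ≈ 31.373

The third angle is ∠R = 180° − ∠T − ∠S = 86.00°.
Law of sines: RT = TS·sin S/sin R ≈ 71.567.
Law of sines: SR = TS·sin T/sin R ≈ 33.837.
Area = ½·TS·RT·sin T ≈ 1207.9.
The altitude from R has length 2·area/TS ≈ 31.373.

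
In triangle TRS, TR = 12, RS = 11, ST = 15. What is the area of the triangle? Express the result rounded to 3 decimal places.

Semiperimeter s = (11 + 15 + 12)/2 = 19.
Heron's formula: area = √(19·8·4·7) ≈ 65.238.

65.238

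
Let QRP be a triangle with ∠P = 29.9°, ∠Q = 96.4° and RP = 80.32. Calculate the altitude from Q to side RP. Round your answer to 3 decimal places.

h_Q ≈ 32.471

The third angle is ∠R = 180° − ∠P − ∠Q = 53.70°.
Law of sines: PQ = RP·sin R/sin Q ≈ 65.138.
Law of sines: QR = RP·sin P/sin Q ≈ 40.29.
Area = ½·RP·PQ·sin P ≈ 1304.
The altitude from Q has length 2·area/RP ≈ 32.471.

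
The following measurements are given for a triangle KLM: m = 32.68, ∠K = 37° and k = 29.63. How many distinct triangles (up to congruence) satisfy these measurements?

2

m·sin K = 32.68·sin(37°) ≈ 19.67.
Since m sin K < k < m (19.67 < 29.63 < 32.68), two triangles exist.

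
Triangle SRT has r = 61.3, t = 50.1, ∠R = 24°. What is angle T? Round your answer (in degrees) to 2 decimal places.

Law of sines: sin T = t·sin R/r ≈ 0.33242.
Since r ≥ t, only the acute value applies: ∠T ≈ 19.42°.
Then ∠S = 180° − ∠R − ∠T ≈ 136.58°.

19.42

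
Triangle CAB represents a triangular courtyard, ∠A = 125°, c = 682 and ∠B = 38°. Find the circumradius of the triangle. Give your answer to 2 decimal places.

The third angle is ∠C = 180° − ∠A − ∠B = 17.00°.
Law of sines: a = c·sin A/sin C ≈ 1910.8.
Law of sines: b = c·sin B/sin C ≈ 1436.1.
Circumradius = c/(2 sin C) ≈ 1166.3.

1166.32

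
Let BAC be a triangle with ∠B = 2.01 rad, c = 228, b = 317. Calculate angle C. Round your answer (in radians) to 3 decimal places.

Law of sines: sin C = c·sin B/b ≈ 0.65098.
Since b ≥ c, only the acute value applies: ∠C ≈ 0.709 rad.
Then ∠A = π − ∠B − ∠C ≈ 0.423 rad.

∠C ≈ 0.709 rad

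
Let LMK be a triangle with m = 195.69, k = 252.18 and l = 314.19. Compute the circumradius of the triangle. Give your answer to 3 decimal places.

R ≈ 157.176

By the law of cosines, cos L = (m² + k² − l²) / (2·m·k) ≈ 0.03216, so ∠L ≈ 88.16°.
Circumradius = l/(2 sin L) ≈ 157.18.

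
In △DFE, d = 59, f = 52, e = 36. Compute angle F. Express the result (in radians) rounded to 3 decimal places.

∠F ≈ 1.061 rad

By the law of cosines, cos F = (e² + d² − f²) / (2·e·d) ≈ 0.48799, so ∠F ≈ 1.061 rad.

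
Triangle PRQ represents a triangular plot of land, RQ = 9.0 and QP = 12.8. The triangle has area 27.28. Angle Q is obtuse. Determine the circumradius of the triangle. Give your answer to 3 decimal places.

From area = ½·RQ·QP·sin Q, we get sin Q = 2·area/(RQ·QP) ≈ 0.47361.
Taking the obtuse solution, ∠Q ≈ 151.73°.
Law of cosines then gives PR ≈ 21.16.
Circumradius = PR/(2 sin Q) ≈ 22.339.

22.339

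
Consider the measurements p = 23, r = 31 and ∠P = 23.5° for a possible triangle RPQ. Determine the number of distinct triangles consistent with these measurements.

2

r·sin P = 31·sin(23.5°) ≈ 12.36.
Since r sin P < p < r (12.36 < 23 < 31), two triangles exist.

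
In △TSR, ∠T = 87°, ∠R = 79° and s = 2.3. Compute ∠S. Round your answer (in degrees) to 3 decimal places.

The third angle is ∠S = 180° − ∠R − ∠T = 14.00°.

14.000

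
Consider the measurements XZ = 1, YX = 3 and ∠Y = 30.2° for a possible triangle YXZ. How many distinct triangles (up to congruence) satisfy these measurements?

YX·sin Y = 3·sin(30.2°) ≈ 1.509.
Since XZ = 1 < 1.509 = YX sin Y, no triangle exists.

0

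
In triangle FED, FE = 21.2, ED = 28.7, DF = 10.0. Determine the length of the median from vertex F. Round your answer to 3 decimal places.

8.294

Median from F: ½√(2·DF² + 2·FE² − ED²) ≈ 8.2944.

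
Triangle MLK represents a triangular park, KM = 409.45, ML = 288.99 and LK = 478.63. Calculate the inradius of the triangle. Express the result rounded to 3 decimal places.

r ≈ 100.088

Semiperimeter s = (478.63 + 409.45 + 288.99)/2 = 588.53.
Heron's formula: area = √(588.53·109.9·179.08·299.54) ≈ 58905.
Inradius = area/s = 58905/588.53 ≈ 100.09.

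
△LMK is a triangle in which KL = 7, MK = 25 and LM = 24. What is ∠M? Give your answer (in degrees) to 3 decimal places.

16.260

By the law of cosines, cos M = (LM² + MK² − KL²) / (2·LM·MK) ≈ 0.96000, so ∠M ≈ 16.26°.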